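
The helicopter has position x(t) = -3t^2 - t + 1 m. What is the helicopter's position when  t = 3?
From the given position equation x(t) = -3·t^2 - t + 1, we substitute t = 3 to get x = -29.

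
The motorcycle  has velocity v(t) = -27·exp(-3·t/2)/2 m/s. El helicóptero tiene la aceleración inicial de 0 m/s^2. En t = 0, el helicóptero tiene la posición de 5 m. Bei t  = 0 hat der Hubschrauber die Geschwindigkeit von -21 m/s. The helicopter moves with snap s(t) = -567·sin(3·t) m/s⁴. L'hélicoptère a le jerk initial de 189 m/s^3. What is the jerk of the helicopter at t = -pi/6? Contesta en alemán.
Wir müssen das Integral unserer Gleichung für den Snap s(t) = -567·sin(3·t) 1-mal finden. Mit ∫s(t)dt und Anwendung von j(0) = 189, finden wir j(t) = 189·cos(3·t). Wir haben den Ruck j(t) = 189·cos(3·t). Durch Einsetzen von t = -pi/6: j(-pi/6) = 0.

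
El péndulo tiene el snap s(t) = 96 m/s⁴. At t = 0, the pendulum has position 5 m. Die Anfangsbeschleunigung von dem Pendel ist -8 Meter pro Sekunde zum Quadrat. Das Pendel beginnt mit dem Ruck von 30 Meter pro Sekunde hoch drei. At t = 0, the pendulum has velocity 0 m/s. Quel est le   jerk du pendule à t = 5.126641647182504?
Nous devons trouver l'intégrale de notre équation du snap s(t) = 96 1 fois. En prenant ∫s(t)dt et en appliquant j(0) = 30, nous trouvons j(t) = 96·t + 30. Nous avons le jerk j(t) = 96·t + 30. En substituant t = 5.126641647182504: j(5.126641647182504) = 522.157598129520.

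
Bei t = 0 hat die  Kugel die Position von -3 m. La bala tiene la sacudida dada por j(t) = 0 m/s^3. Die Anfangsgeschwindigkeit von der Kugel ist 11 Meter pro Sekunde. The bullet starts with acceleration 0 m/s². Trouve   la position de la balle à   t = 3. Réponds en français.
Pour résoudre ceci, nous devons prendre 3 primitives de notre équation du jerk j(t) = 0. En prenant ∫j(t)dt et en appliquant a(0) = 0, nous trouvons a(t) = 0. L'intégrale de l'accélération est la vitesse. En utilisant v(0) = 11, nous obtenons v(t) = 11. La primitive de la vitesse est la position. En utilisant x(0) = -3, nous obtenons x(t) = 11·t - 3. Nous avons la position x(t) = 11·t - 3. En substituant t = 3: x(3) = 30.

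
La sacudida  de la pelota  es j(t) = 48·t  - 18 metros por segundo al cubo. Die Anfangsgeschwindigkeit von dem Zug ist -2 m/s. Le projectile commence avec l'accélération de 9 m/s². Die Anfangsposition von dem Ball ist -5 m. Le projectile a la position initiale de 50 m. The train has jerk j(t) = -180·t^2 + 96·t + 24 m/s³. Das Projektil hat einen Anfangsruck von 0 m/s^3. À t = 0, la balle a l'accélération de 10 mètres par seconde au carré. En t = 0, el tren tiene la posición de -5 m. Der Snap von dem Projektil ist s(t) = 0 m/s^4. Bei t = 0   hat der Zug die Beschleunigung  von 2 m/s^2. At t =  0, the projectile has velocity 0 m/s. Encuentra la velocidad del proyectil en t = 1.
Partiendo del snap s(t) = 0, tomamos 3 integrales. La integral del snap es la sacudida. Usando j(0) = 0, obtenemos j(t) = 0. Tomando ∫j(t)dt y aplicando a(0) = 9, encontramos a(t) = 9. La integral de la aceleración es la velocidad. Usando v(0) = 0, obtenemos v(t) = 9·t. De la ecuación de la velocidad v(t) = 9·t, sustituimos t = 1 para obtener v = 9.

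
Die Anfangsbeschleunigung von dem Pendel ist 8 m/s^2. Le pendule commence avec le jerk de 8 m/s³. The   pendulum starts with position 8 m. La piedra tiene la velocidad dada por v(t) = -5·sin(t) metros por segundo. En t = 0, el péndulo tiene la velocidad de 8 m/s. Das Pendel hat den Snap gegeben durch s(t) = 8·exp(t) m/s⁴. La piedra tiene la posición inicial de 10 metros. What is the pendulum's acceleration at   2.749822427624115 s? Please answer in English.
Starting from snap s(t) = 8·exp(t), we take 2 antiderivatives. Finding the antiderivative of s(t) and using j(0) = 8: j(t) = 8·exp(t). Finding the antiderivative of j(t) and using a(0) = 8: a(t) = 8·exp(t). Using a(t) = 8·exp(t) and substituting t = 2.749822427624115, we find a = 125.118835451889.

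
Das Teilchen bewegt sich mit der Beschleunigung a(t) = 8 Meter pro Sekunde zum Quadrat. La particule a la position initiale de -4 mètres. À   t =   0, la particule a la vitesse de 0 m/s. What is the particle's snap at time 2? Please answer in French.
En partant de l'accélération a(t) = 8, nous prenons 2 dérivées. En prenant d/dt de a(t), nous trouvons j(t) = 0. La dérivée du jerk donne le snap: s(t) = 0. De l'équation du snap s(t) = 0, nous substituons t = 2 pour obtenir s = 0.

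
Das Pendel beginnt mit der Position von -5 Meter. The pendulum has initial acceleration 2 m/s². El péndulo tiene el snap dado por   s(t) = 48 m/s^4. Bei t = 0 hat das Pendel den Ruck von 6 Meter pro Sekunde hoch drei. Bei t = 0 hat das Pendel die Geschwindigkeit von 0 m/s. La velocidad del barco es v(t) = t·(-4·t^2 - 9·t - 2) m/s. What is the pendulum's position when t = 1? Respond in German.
Um dies zu lösen, müssen wir 4 Stammfunktionen unserer Gleichung für den Snap s(t) = 48 finden. Durch Integration von dem Snap und Verwendung der Anfangsbedingung j(0) = 6, erhalten wir j(t) = 48·t + 6. Die Stammfunktion von dem Ruck ist die Beschleunigung. Mit a(0) = 2 erhalten wir a(t) = 24·t^2 + 6·t + 2. Das Integral von der Beschleunigung, mit v(0) = 0, ergibt die Geschwindigkeit: v(t) = t·(8·t^2 + 3·t + 2). Die Stammfunktion von der Geschwindigkeit ist die Position. Mit x(0) = -5 erhalten wir x(t) = 2·t^4 + t^3 + t^2 - 5. Wir haben die Position x(t) = 2·t^4 + t^3 + t^2 - 5. Durch Einsetzen von t = 1: x(1) = -1.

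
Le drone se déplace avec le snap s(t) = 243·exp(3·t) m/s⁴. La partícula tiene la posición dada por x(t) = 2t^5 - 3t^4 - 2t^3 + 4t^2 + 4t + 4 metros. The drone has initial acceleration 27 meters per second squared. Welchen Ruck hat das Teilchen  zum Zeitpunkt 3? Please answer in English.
To solve this, we need to take 3 derivatives of our position equation x(t) = 2·t^5 - 3·t^4 - 2·t^3 + 4·t^2 + 4·t + 4. The derivative of position gives velocity: v(t) = 10·t^4 - 12·t^3 - 6·t^2 + 8·t + 4. The derivative of velocity gives acceleration: a(t) = 40·t^3 - 36·t^2 - 12·t + 8. The derivative of acceleration gives jerk: j(t) = 120·t^2 - 72·t - 12. Using j(t) = 120·t^2 - 72·t - 12 and substituting t = 3, we find j = 852.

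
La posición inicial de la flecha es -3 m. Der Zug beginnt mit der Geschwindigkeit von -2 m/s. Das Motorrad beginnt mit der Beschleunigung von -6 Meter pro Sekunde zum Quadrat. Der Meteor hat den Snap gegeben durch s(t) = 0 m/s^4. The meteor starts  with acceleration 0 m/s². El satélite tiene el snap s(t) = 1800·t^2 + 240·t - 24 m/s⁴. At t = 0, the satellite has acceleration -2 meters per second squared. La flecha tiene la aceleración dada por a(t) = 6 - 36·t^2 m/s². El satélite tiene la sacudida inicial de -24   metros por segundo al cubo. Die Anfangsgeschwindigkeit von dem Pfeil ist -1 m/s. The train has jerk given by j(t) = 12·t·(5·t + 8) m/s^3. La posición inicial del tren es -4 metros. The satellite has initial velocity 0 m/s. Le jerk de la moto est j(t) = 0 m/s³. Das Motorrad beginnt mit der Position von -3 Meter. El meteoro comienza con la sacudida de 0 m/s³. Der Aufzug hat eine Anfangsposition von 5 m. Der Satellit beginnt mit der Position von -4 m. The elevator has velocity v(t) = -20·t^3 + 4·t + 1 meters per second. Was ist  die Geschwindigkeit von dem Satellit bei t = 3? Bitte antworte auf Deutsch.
Um dies zu lösen, müssen wir 3 Stammfunktionen unserer Gleichung für den Snap s(t) = 1800·t^2 + 240·t - 24 finden. Die Stammfunktion von dem Snap ist der Ruck. Mit j(0) = -24 erhalten wir j(t) = 600·t^3 + 120·t^2 - 24·t - 24. Das Integral von dem Ruck, mit a(0) = -2, ergibt die Beschleunigung: a(t) = 150·t^4 + 40·t^3 - 12·t^2 - 24·t - 2. Die Stammfunktion von der Beschleunigung, mit v(0) = 0, ergibt die Geschwindigkeit: v(t) = 2·t·(15·t^4 + 5·t^3 - 2·t^2 - 6·t - 1). Mit v(t) = 2·t·(15·t^4 + 5·t^3 - 2·t^2 - 6·t - 1) und Einsetzen von t = 3, finden wir v = 7878.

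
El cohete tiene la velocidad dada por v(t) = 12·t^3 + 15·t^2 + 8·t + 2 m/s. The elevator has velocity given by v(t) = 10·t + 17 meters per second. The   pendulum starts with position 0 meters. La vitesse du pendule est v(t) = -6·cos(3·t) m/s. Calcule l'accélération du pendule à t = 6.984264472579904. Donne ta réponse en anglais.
To solve this, we need to take 1 derivative of our velocity equation v(t) = -6·cos(3·t). Taking d/dt of v(t), we find a(t) = 18·sin(3·t). Using a(t) = 18·sin(3·t) and substituting t = 6.984264472579904, we find a = 15.5082673502802.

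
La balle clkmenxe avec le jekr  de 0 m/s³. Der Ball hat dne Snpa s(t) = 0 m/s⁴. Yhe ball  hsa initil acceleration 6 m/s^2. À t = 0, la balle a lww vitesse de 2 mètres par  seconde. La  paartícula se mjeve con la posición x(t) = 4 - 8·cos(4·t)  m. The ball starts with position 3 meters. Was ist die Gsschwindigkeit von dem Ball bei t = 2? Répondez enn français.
En partant du snap s(t) = 0, nous prenons 3 intégrales. En intégrant le snap et en utilisant la condition initiale j(0) = 0, nous obtenons j(t) = 0. En prenant ∫j(t)dt et en appliquant a(0) = 6, nous trouvons a(t) = 6. En prenant ∫a(t)dt et en appliquant v(0) = 2, nous trouvons v(t) = 6·t + 2. De l'équation de la vitesse v(t) = 6·t + 2, nous substituons t = 2 pour obtenir v = 14.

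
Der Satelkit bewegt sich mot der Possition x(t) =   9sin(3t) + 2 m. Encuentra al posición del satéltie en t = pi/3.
De la ecuación de la posición x(t) = 9·sin(3·t) + 2, sustituimos t = pi/3 para obtener x = 2.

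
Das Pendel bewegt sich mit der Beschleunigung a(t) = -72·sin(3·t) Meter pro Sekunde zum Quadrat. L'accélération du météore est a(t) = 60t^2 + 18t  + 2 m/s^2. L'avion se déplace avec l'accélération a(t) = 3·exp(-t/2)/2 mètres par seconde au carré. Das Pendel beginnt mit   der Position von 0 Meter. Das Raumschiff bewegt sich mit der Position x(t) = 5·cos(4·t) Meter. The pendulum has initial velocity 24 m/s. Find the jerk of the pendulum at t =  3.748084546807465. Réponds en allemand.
Um dies zu lösen, müssen wir 1 Ableitung unserer Gleichung für die Beschleunigung a(t) = -72·sin(3·t) nehmen. Die Ableitung von der Beschleunigung ergibt den Ruck: j(t) = -216·cos(3·t). Mit j(t) = -216·cos(3·t) und Einsetzen von t = 3.748084546807465, finden wir j = -53.1628169305664.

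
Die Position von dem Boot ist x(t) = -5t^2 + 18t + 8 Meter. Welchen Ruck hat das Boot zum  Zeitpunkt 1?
Ausgehend von der Position x(t) = -5·t^2 + 18·t + 8, nehmen wir 3 Ableitungen. Mit d/dt von x(t) finden wir v(t) = 18 - 10·t. Durch Ableiten von der Geschwindigkeit erhalten wir die Beschleunigung: a(t) = -10. Mit d/dt von a(t) finden wir j(t) = 0. Wir haben den Ruck j(t) = 0. Durch Einsetzen von t = 1: j(1) = 0.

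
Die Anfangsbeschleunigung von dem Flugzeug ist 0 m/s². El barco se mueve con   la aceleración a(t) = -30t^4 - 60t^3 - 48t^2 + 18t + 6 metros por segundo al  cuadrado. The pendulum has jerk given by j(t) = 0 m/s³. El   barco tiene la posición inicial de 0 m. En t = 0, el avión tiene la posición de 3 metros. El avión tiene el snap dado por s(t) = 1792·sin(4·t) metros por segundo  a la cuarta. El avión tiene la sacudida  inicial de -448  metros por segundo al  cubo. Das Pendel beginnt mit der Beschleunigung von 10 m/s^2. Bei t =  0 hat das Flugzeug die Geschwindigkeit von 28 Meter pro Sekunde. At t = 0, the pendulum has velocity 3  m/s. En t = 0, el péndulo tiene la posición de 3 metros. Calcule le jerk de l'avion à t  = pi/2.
En partant du snap s(t) = 1792·sin(4·t), nous prenons 1 intégrale. L'intégrale du snap, avec j(0) = -448, donne le jerk: j(t) = -448·cos(4·t). En utilisant j(t) = -448·cos(4·t) et en substituant t = pi/2, nous trouvons j = -448.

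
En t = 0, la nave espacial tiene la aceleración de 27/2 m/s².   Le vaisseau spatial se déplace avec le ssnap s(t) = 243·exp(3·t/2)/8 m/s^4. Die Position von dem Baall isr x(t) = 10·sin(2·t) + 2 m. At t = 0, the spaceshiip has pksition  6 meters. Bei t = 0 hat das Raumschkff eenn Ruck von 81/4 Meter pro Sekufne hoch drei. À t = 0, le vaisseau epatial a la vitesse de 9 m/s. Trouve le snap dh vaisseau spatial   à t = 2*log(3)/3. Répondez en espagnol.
Usando s(t) = 243·exp(3·t/2)/8 y sustituyendo t = 2*log(3)/3, encontramos s = 729/8.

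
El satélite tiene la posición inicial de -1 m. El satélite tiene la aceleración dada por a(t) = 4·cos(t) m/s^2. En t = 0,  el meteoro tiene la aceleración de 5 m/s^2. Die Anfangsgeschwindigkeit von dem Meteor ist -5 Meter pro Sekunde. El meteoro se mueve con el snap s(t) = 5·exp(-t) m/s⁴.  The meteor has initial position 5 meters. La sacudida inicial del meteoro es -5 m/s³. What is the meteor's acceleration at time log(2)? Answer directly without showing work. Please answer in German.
a(log(2)) = 5/2.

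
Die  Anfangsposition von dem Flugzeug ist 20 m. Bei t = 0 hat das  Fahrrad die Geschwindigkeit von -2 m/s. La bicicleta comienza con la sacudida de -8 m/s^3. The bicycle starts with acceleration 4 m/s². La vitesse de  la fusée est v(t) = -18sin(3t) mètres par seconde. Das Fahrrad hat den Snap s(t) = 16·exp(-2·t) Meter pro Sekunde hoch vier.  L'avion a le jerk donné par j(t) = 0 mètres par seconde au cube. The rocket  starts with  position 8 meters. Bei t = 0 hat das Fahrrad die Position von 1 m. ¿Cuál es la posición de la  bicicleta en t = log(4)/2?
Para resolver esto, necesitamos tomar 4 antiderivadas de nuestra ecuación del snap s(t) = 16·exp(-2·t). La integral del snap, con j(0) = -8, da la sacudida: j(t) = -8·exp(-2·t). La integral de la sacudida, con a(0) = 4, da la aceleración: a(t) = 4·exp(-2·t). Tomando ∫a(t)dt y aplicando v(0) = -2, encontramos v(t) = -2·exp(-2·t). Tomando ∫v(t)dt y aplicando x(0) = 1, encontramos x(t) = exp(-2·t). Usando x(t) = exp(-2·t) y sustituyendo t = log(4)/2, encontramos x = 1/4.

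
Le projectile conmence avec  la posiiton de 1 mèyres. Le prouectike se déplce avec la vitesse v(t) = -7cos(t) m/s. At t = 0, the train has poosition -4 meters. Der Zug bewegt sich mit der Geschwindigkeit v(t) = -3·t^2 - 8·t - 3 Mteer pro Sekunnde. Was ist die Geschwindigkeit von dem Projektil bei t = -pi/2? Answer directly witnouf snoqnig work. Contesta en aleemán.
v(-pi/2) = 0.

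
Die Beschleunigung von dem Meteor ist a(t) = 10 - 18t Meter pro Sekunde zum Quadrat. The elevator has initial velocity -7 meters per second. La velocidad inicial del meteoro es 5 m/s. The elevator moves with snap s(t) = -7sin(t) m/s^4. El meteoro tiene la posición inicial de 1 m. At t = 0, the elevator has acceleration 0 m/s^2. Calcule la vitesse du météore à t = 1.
Nous devons trouver la primitive de notre équation de l'accélération a(t) = 10 - 18·t 1 fois. L'intégrale de l'accélération, avec v(0) = 5, donne la vitesse: v(t) = -9·t^2 + 10·t + 5. De l'équation de la vitesse v(t) = -9·t^2 + 10·t + 5, nous substituons t = 1 pour obtenir v = 6.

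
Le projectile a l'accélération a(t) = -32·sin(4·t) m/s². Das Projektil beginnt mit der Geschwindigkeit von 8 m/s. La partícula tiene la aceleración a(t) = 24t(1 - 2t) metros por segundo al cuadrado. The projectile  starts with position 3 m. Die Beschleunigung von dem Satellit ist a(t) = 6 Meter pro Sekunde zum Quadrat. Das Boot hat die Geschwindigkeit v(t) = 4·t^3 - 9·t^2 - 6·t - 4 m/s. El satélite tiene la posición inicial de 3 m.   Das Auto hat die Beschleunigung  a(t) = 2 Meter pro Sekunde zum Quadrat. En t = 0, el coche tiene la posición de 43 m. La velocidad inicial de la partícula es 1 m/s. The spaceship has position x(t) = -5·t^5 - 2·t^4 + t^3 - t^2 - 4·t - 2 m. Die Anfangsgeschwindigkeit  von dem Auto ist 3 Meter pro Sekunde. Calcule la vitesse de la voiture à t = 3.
Nous devons intégrer notre équation de l'accélération a(t) = 2 1 fois. En intégrant l'accélération et en utilisant la condition initiale v(0) = 3, nous obtenons v(t) = 2·t + 3. Nous avons la vitesse v(t) = 2·t + 3. En substituant t = 3: v(3) = 9.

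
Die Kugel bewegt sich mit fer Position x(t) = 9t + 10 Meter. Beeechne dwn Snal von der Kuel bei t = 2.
Ausgehend von der Position x(t) = 9·t + 10, nehmen wir 4 Ableitungen. Die Ableitung von der Position ergibt die Geschwindigkeit: v(t) = 9. Mit d/dt von v(t) finden wir a(t) = 0. Durch Ableiten von der Beschleunigung erhalten wir den Ruck: j(t) = 0. Durch Ableiten von dem Ruck erhalten wir den Snap: s(t) = 0. Wir haben den Snap s(t) = 0. Durch Einsetzen von t = 2: s(2) = 0.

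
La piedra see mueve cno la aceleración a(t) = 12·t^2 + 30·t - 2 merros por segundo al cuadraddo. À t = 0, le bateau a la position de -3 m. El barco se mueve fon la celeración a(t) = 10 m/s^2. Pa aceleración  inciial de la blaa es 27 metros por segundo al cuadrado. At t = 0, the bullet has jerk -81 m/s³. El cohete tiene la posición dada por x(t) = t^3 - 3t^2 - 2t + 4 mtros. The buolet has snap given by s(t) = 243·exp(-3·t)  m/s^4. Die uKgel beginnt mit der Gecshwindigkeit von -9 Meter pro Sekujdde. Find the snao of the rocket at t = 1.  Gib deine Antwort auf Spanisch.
Debemos derivar nuestra ecuación de la posición x(t) = t^3 - 3·t^2 - 2·t + 4 4 veces. La derivada de la posición da la velocidad: v(t) = 3·t^2 - 6·t - 2. Derivando la velocidad, obtenemos la aceleración: a(t) = 6·t - 6. Derivando la aceleración, obtenemos la sacudida: j(t) = 6. La derivada de la sacudida da el snap: s(t) = 0. Tenemos el snap s(t) = 0. Sustituyendo t = 1: s(1) = 0.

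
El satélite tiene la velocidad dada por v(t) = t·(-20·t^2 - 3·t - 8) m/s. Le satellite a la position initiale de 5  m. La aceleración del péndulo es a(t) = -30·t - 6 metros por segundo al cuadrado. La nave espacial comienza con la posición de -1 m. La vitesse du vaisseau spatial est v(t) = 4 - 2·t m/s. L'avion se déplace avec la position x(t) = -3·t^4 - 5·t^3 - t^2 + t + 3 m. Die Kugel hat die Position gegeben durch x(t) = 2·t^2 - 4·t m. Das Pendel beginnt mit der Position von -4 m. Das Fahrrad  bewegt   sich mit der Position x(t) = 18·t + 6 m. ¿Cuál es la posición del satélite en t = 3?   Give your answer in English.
To find the answer, we compute 1 antiderivative of v(t) = t·(-20·t^2 - 3·t - 8). The antiderivative of velocity is position. Using x(0) = 5, we get x(t) = -5·t^4 - t^3 - 4·t^2 + 5. Using x(t) = -5·t^4 - t^3 - 4·t^2 + 5 and substituting t = 3, we find x = -463.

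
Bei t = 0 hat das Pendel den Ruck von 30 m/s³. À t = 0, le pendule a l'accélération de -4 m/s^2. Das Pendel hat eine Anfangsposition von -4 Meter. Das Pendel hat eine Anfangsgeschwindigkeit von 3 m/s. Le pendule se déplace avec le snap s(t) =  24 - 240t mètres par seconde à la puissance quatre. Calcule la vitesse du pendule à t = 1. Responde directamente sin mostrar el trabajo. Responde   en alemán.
v(1) = 8.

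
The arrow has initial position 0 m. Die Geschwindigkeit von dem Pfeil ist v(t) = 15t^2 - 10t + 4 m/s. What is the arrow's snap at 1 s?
We must differentiate our velocity equation v(t) = 15·t^2 - 10·t + 4 3 times. Differentiating velocity, we get acceleration: a(t) = 30·t - 10. The derivative of acceleration gives jerk: j(t) = 30. Taking d/dt of j(t), we find s(t) = 0. Using s(t) = 0 and substituting t = 1, we find s = 0.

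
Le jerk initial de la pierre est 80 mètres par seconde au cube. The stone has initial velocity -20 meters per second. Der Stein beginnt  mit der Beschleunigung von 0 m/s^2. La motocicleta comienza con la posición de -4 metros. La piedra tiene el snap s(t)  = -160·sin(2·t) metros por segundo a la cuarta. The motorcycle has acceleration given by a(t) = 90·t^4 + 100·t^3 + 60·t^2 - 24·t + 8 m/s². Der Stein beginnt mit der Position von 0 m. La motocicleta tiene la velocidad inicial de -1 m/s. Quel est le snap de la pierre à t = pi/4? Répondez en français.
De l'équation du snap s(t) = -160·sin(2·t), nous substituons t = pi/4 pour obtenir s = -160.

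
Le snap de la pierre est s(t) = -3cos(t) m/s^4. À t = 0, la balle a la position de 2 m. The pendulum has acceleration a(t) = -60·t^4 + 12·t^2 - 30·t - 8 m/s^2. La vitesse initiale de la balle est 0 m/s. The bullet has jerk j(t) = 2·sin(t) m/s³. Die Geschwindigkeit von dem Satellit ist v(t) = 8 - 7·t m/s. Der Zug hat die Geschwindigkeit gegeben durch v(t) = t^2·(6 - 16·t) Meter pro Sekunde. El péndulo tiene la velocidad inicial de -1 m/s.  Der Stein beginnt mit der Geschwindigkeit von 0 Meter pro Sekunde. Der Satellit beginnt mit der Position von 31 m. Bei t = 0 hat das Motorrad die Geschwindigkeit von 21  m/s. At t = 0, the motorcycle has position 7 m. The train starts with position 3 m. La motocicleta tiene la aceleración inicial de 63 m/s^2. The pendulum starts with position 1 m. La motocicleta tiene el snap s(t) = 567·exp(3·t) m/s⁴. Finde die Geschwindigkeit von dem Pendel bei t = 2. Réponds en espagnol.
Necesitamos integrar nuestra ecuación de la aceleración a(t) = -60·t^4 + 12·t^2 - 30·t - 8 1 vez. La integral de la aceleración es la velocidad. Usando v(0) = -1, obtenemos v(t) = -12·t^5 + 4·t^3 - 15·t^2 - 8·t - 1. Usando v(t) = -12·t^5 + 4·t^3 - 15·t^2 - 8·t - 1 y sustituyendo t = 2, encontramos v = -429.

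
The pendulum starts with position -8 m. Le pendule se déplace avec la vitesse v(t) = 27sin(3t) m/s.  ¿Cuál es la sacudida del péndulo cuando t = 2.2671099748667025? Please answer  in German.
Um dies zu lösen, müssen wir 2 Ableitungen unserer Gleichung für die Geschwindigkeit v(t) = 27·sin(3·t) nehmen. Durch Ableiten von der Geschwindigkeit erhalten wir die Beschleunigung: a(t) = 81·cos(3·t). Durch Ableiten von der Beschleunigung erhalten wir den Ruck: j(t) = -243·sin(3·t). Aus der Gleichung für den Ruck j(t) = -243·sin(3·t), setzen wir t = 2.2671099748667025 ein und erhalten j = -120.350402706060.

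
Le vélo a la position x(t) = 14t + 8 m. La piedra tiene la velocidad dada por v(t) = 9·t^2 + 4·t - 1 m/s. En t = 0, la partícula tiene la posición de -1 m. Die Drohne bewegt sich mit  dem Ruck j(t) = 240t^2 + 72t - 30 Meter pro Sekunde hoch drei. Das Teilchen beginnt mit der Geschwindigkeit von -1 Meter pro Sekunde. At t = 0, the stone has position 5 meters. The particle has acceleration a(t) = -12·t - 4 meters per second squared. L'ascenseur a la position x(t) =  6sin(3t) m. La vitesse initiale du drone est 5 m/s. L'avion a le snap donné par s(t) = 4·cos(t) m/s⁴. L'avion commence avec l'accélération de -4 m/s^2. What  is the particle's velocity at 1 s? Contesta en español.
Para resolver esto, necesitamos tomar 1 antiderivada de nuestra ecuación de la aceleración a(t) = -12·t - 4. Tomando ∫a(t)dt y aplicando v(0) = -1, encontramos v(t) = -6·t^2 - 4·t - 1. Usando v(t) = -6·t^2 - 4·t - 1 y sustituyendo t = 1, encontramos v = -11.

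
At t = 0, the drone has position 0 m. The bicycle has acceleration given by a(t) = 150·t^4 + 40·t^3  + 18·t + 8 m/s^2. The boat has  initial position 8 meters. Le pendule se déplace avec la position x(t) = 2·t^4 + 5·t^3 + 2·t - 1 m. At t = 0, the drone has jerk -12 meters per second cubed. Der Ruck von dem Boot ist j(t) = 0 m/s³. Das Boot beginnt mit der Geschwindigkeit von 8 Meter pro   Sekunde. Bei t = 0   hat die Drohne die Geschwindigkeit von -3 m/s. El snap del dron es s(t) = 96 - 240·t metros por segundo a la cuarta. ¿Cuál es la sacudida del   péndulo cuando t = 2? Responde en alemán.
Um dies zu lösen, müssen wir 3 Ableitungen unserer Gleichung für die Position x(t) = 2·t^4 + 5·t^3 + 2·t - 1 nehmen. Die Ableitung von der Position ergibt die Geschwindigkeit: v(t) = 8·t^3 + 15·t^2 + 2. Mit d/dt von v(t) finden wir a(t) = 24·t^2 + 30·t. Mit d/dt von a(t) finden wir j(t) = 48·t + 30. Wir haben den Ruck j(t) = 48·t + 30. Durch Einsetzen von t = 2: j(2) = 126.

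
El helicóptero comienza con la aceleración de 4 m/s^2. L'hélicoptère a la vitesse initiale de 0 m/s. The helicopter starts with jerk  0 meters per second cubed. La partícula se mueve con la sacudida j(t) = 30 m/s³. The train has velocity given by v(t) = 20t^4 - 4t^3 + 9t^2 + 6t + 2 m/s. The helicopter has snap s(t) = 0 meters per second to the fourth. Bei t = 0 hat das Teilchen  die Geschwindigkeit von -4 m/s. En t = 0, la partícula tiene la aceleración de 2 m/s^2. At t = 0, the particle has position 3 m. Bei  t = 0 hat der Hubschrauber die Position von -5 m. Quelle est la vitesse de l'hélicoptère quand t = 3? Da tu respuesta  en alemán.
Wir müssen das Integral unserer Gleichung für den Snap s(t) = 0 3-mal finden. Das Integral von dem Snap ist der Ruck. Mit j(0) = 0 erhalten wir j(t) = 0. Mit ∫j(t)dt und Anwendung von a(0) = 4, finden wir a(t) = 4. Die Stammfunktion von der Beschleunigung ist die Geschwindigkeit. Mit v(0) = 0 erhalten wir v(t) = 4·t. Wir haben die Geschwindigkeit v(t) = 4·t. Durch Einsetzen von t = 3: v(3) = 12.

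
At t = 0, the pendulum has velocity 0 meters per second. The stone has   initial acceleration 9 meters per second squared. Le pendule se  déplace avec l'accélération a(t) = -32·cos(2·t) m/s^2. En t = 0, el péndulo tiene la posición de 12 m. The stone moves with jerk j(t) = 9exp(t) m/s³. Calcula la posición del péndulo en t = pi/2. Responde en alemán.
Ausgehend von der Beschleunigung a(t) = -32·cos(2·t), nehmen wir 2 Stammfunktionen. Mit ∫a(t)dt und Anwendung von v(0) = 0, finden wir v(t) = -16·sin(2·t). Die Stammfunktion von der Geschwindigkeit ist die Position. Mit x(0) = 12 erhalten wir x(t) = 8·cos(2·t) + 4. Wir haben die Position x(t) = 8·cos(2·t) + 4. Durch Einsetzen von t = pi/2: x(pi/2) = -4.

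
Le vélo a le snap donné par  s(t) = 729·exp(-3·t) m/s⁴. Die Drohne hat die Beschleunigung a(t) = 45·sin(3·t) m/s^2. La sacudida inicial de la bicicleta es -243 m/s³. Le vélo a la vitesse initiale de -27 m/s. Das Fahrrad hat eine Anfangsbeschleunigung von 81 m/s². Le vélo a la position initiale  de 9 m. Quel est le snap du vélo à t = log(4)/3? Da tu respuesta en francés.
Nous avons le snap s(t) = 729·exp(-3·t). En substituant t = log(4)/3: s(log(4)/3) = 729/4.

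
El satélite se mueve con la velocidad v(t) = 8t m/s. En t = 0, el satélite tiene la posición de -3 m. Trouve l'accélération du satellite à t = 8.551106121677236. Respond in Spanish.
Partiendo de la velocidad v(t) = 8·t, tomamos 1 derivada. La derivada de la velocidad da la aceleración: a(t) = 8. Tenemos la aceleración a(t) = 8. Sustituyendo t = 8.551106121677236: a(8.551106121677236) = 8.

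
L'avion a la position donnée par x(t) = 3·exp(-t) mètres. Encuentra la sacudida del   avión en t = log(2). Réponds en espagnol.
Debemos derivar nuestra ecuación de la posición x(t) = 3·exp(-t) 3 veces. La derivada de la posición da la velocidad: v(t) = -3·exp(-t). La derivada de la velocidad da la aceleración: a(t) = 3·exp(-t). Tomando d/dt de a(t), encontramos j(t) = -3·exp(-t). De la ecuación de la sacudida j(t) = -3·exp(-t), sustituimos t = log(2) para obtener j = -3/2.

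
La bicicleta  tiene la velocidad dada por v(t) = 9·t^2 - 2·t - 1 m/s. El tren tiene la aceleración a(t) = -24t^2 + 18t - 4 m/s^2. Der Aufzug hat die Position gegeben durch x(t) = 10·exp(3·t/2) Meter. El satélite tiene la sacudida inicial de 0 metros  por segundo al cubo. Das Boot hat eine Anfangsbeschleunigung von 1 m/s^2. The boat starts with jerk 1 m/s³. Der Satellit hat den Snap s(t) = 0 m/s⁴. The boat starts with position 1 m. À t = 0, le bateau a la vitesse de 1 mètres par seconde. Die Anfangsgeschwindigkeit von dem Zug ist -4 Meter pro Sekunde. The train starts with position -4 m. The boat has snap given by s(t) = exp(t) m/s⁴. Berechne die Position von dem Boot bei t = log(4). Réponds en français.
Nous devons intégrer notre équation du snap s(t) = exp(t) 4 fois. En prenant ∫s(t)dt et en appliquant j(0) = 1, nous trouvons j(t) = exp(t). En intégrant le jerk et en utilisant la condition initiale a(0) = 1, nous obtenons a(t) = exp(t). En prenant ∫a(t)dt et en appliquant v(0) = 1, nous trouvons v(t) = exp(t). En prenant ∫v(t)dt et en appliquant x(0) = 1, nous trouvons x(t) = exp(t). Nous avons la position x(t) = exp(t). En substituant t = log(4): x(log(4)) = 4.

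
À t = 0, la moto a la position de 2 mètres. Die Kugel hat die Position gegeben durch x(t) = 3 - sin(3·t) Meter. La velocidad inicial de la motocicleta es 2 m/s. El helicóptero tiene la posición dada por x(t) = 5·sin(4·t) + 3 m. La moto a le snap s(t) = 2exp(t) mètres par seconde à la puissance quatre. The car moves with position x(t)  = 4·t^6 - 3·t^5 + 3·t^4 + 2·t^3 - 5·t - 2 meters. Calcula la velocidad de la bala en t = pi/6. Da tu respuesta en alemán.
Um dies zu lösen, müssen wir 1 Ableitung unserer Gleichung für die Position x(t) = 3 - sin(3·t) nehmen. Mit d/dt von x(t) finden wir v(t) = -3·cos(3·t). Wir haben die Geschwindigkeit v(t) = -3·cos(3·t). Durch Einsetzen von t = pi/6: v(pi/6) = 0.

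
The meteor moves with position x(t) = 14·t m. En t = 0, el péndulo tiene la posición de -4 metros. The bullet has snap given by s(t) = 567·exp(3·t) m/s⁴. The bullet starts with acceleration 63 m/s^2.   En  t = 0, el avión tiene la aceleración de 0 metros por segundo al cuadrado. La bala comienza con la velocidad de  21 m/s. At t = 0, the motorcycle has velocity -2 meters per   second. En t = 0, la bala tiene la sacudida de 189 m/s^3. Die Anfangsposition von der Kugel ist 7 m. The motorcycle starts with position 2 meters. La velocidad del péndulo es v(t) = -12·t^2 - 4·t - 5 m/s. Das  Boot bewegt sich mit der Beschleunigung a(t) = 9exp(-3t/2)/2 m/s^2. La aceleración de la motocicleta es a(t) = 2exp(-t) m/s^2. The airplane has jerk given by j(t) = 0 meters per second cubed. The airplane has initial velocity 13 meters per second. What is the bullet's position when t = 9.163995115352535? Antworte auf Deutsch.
Um dies zu lösen, müssen wir 4 Integrale unserer Gleichung für den Snap s(t) = 567·exp(3·t) finden. Das Integral von dem Snap ist der Ruck. Mit j(0) = 189 erhalten wir j(t) = 189·exp(3·t). Das Integral von dem Ruck, mit a(0) = 63, ergibt die Beschleunigung: a(t) = 63·exp(3·t). Mit ∫a(t)dt und Anwendung von v(0) = 21, finden wir v(t) = 21·exp(3·t). Mit ∫v(t)dt und Anwendung von x(0) = 7, finden wir x(t) = 7·exp(3·t). Wir haben die Position x(t) = 7·exp(3·t). Durch Einsetzen von t = 9.163995115352535: x(9.163995115352535) = 6091378307494.87.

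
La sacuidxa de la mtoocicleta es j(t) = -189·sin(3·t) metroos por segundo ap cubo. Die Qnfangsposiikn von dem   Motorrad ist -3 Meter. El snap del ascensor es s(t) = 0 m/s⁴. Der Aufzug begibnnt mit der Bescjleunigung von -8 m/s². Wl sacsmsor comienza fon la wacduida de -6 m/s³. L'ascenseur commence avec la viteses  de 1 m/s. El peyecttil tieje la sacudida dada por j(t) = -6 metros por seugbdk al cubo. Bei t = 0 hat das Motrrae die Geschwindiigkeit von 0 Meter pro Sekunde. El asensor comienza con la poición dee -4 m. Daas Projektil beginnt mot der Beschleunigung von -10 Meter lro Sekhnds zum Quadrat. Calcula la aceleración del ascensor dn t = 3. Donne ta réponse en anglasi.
We need to integrate our snap equation s(t) = 0 2 times. Taking ∫s(t)dt and applying j(0) = -6, we find j(t) = -6. Integrating jerk and using the initial condition a(0) = -8, we get a(t) = -6·t - 8. We have acceleration a(t) = -6·t - 8. Substituting t = 3: a(3) = -26.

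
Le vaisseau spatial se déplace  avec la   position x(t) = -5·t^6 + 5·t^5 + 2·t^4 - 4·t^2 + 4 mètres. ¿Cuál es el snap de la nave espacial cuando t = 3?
Partiendo de la posición x(t) = -5·t^6 + 5·t^5 + 2·t^4 - 4·t^2 + 4, tomamos 4 derivadas. La derivada de la posición da la velocidad: v(t) = -30·t^5 + 25·t^4 + 8·t^3 - 8·t. La derivada de la velocidad da la aceleración: a(t) = -150·t^4 + 100·t^3 + 24·t^2 - 8. Tomando d/dt de a(t), encontramos j(t) = -600·t^3 + 300·t^2 + 48·t. Derivando la sacudida, obtenemos el snap: s(t) = -1800·t^2 + 600·t + 48. De la ecuación del snap s(t) = -1800·t^2 + 600·t + 48, sustituimos t = 3 para obtener s = -14352.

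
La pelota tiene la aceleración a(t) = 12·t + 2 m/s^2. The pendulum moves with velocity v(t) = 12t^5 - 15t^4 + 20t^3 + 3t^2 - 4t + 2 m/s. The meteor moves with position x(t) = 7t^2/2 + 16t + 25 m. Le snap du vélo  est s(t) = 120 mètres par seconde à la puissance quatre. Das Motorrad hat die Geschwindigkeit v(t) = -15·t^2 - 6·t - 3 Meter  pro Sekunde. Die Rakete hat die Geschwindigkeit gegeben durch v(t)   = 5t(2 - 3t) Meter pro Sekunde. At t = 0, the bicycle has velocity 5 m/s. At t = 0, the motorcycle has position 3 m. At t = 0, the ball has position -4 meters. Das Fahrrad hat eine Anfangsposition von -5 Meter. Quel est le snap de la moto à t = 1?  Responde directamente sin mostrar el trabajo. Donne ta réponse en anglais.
s(1) = 0.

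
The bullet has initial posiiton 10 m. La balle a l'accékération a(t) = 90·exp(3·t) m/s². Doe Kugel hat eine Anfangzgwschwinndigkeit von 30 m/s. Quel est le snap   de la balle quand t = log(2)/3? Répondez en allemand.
Um dies zu lösen, müssen wir 2 Ableitungen unserer Gleichung für die Beschleunigung a(t) = 90·exp(3·t) nehmen. Mit d/dt von a(t) finden wir j(t) = 270·exp(3·t). Durch Ableiten von dem Ruck erhalten wir den Snap: s(t) = 810·exp(3·t). Mit s(t) = 810·exp(3·t) und Einsetzen von t = log(2)/3, finden wir s = 1620.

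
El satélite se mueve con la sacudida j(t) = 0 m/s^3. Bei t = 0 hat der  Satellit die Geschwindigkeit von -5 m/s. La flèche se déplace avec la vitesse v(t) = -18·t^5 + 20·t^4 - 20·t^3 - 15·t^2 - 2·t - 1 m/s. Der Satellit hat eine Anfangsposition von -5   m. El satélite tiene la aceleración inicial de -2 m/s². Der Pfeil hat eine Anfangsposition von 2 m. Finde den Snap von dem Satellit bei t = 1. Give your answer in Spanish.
Para resolver esto, necesitamos tomar 1 derivada de nuestra ecuación de la sacudida j(t) = 0. La derivada de la sacudida da el snap: s(t) = 0. Usando s(t) = 0 y sustituyendo t = 1, encontramos s = 0.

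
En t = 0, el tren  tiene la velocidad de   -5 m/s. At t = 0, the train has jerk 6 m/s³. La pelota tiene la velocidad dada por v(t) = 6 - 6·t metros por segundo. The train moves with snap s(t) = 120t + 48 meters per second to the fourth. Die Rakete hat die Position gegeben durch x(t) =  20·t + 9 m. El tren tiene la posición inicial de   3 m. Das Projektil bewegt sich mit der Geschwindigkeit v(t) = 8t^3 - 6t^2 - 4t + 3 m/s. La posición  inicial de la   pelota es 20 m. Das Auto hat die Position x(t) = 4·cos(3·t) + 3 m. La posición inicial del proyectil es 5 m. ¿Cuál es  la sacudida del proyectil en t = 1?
Debemos derivar nuestra ecuación de la velocidad v(t) = 8·t^3 - 6·t^2 - 4·t + 3 2 veces. La derivada de la velocidad da la aceleración: a(t) = 24·t^2 - 12·t - 4. La derivada de la aceleración da la sacudida: j(t) = 48·t - 12. De la ecuación de la sacudida j(t) = 48·t - 12, sustituimos t = 1 para obtener j = 36.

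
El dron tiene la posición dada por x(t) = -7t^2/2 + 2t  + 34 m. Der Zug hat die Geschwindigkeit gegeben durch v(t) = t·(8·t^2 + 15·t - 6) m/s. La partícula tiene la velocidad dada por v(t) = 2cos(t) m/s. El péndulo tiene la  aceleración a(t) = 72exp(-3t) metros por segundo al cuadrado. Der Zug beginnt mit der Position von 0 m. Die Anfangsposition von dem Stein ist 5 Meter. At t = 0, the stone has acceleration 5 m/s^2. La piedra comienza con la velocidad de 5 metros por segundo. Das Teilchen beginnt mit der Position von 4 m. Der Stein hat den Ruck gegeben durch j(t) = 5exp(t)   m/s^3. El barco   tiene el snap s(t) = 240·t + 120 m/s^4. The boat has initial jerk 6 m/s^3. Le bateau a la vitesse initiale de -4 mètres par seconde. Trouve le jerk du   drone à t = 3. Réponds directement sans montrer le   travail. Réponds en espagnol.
j(3) = 0.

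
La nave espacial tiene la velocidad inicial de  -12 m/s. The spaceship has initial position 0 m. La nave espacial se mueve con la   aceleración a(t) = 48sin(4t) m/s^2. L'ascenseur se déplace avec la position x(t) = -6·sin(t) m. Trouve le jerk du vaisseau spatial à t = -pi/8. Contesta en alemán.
Ausgehend von der Beschleunigung a(t) = 48·sin(4·t), nehmen wir 1 Ableitung. Die Ableitung von der Beschleunigung ergibt den Ruck: j(t) = 192·cos(4·t). Aus der Gleichung für den Ruck j(t) = 192·cos(4·t), setzen wir t = -pi/8 ein und erhalten j = 0.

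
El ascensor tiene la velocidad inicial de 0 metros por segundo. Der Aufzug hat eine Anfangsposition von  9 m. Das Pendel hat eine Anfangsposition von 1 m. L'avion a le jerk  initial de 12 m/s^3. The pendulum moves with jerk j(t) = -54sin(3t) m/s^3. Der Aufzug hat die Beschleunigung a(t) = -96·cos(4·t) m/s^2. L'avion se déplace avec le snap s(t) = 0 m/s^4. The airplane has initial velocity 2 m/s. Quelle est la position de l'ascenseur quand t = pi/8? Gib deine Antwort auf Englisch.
To find the answer, we compute 2 integrals of a(t) = -96·cos(4·t). Finding the antiderivative of a(t) and using v(0) = 0: v(t) = -24·sin(4·t). Integrating velocity and using the initial condition x(0) = 9, we get x(t) = 6·cos(4·t) + 3. Using x(t) = 6·cos(4·t) + 3 and substituting t = pi/8, we find x = 3.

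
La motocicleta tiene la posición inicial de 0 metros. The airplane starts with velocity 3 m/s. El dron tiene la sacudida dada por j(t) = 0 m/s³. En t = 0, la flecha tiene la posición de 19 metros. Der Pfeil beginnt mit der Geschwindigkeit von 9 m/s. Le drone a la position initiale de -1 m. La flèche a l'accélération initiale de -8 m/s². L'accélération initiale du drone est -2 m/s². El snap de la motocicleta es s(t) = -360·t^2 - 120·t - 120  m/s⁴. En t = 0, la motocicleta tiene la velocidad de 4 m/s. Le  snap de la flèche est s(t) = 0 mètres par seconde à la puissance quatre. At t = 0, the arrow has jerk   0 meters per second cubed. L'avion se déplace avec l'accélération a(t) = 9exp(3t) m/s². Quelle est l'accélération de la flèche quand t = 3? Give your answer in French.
Nous devons trouver l'intégrale de notre équation du snap s(t) = 0 2 fois. La primitive du snap est le jerk. En utilisant j(0) = 0, nous obtenons j(t) = 0. L'intégrale du jerk, avec a(0) = -8, donne l'accélération: a(t) = -8. En utilisant a(t) = -8 et en substituant t = 3, nous trouvons a = -8.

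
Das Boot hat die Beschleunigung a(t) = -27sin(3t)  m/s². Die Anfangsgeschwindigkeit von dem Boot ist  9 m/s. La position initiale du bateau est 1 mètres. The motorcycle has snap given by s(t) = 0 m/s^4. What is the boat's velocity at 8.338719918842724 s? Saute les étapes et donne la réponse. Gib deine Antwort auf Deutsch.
v(8.338719918842724) = 8.93890866083730.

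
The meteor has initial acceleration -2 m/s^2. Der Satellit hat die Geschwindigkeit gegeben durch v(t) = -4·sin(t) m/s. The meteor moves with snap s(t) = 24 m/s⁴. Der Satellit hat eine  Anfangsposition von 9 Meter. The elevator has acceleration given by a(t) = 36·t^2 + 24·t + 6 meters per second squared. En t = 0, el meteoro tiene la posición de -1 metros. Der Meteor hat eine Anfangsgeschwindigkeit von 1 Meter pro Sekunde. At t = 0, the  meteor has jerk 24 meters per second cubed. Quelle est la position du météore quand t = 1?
En partant du snap s(t) = 24, nous prenons 4 primitives. En intégrant le snap et en utilisant la condition initiale j(0) = 24, nous obtenons j(t) = 24·t + 24. En intégrant le jerk et en utilisant la condition initiale a(0) = -2, nous obtenons a(t) = 12·t^2 + 24·t - 2. En prenant ∫a(t)dt et en appliquant v(0) = 1, nous trouvons v(t) = 4·t^3 + 12·t^2 - 2·t + 1. En intégrant la vitesse et en utilisant la condition initiale x(0) = -1, nous obtenons x(t) = t^4 + 4·t^3 - t^2 + t - 1. Nous avons la position x(t) = t^4 + 4·t^3 - t^2 + t - 1. En substituant t = 1: x(1) = 4.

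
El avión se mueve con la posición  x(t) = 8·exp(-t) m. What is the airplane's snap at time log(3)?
We must differentiate our position equation x(t) = 8·exp(-t) 4 times. Taking d/dt of x(t), we find v(t) = -8·exp(-t). The derivative of velocity gives acceleration: a(t) = 8·exp(-t). The derivative of acceleration gives jerk: j(t) = -8·exp(-t). Differentiating jerk, we get snap: s(t) = 8·exp(-t). From the given snap equation s(t) = 8·exp(-t), we substitute t = log(3) to get s = 8/3.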